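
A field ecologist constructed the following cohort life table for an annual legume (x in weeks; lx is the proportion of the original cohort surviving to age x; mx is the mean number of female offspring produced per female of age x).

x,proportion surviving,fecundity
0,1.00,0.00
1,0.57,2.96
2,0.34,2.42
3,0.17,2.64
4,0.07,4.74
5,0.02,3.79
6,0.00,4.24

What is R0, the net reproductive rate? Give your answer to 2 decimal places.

lx·mx by age: 0, 1.6872, 0.8228, 0.4488, 0.3318, 0.0758, 0
R0 = Σ lx·mx = 3.3664 → 3.37

3.37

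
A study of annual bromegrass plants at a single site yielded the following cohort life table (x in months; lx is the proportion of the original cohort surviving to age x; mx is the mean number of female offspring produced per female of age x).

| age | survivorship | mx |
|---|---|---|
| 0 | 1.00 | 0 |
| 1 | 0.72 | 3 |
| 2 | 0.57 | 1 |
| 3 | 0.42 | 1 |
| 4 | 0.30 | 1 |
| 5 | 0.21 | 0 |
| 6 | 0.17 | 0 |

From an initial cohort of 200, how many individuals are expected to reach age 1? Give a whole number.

144

Expected survivors = N0 · l_1 = 200 × 0.72 = 144 → 144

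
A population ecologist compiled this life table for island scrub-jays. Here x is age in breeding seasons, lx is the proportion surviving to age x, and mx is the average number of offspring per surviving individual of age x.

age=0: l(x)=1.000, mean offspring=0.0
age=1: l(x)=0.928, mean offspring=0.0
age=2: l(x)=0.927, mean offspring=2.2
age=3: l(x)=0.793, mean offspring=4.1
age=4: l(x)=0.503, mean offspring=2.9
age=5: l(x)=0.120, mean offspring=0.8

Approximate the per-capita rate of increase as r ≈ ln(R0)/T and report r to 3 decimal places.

0.654

R0 = Σ lx·mx = 0 + 0 + 2.0394 + 3.2513 + 1.4587 + 0.096 = 6.8454
Σ x·lx·mx = 20.1475; T = 20.1475/6.8454 = 2.94322…
r ≈ ln(R0)/T = ln(6.8454)/2.94322… = 0.65356… → 0.654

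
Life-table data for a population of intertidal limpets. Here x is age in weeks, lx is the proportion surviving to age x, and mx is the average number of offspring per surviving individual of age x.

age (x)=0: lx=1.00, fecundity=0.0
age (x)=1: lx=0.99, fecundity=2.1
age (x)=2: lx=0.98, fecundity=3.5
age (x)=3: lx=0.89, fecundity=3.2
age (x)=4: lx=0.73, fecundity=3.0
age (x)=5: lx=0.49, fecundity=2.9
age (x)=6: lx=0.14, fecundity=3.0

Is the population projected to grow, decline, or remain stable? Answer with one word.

R0 = Σ lx·mx = 0 + 2.079 + 3.43 + 2.848 + 2.19 + 1.421 + 0.42 = 12.388
R0 > 1, so the population is growing.

growing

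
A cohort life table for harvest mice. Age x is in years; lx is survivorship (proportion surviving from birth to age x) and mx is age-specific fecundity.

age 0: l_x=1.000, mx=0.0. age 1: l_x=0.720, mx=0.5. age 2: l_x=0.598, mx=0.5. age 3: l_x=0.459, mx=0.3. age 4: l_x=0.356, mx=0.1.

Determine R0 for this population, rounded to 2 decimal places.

0.83

lx·mx by age: 0, 0.36, 0.299, 0.1377, 0.0356
R0 = Σ lx·mx = 0.8323 → 0.83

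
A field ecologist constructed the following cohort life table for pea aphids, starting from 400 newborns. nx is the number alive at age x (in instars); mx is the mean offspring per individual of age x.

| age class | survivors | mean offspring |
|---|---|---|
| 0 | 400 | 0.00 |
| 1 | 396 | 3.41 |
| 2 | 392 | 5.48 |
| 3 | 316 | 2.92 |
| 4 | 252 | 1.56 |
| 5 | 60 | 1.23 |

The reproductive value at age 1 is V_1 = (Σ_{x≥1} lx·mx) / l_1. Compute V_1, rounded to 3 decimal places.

lx = nx/n0 = nx/400: 1, 0.99, 0.98, 0.79, 0.63, 0.15
lx·mx for x ≥ 1: 3.3759, 5.3704, 2.3068, 0.9828, 0.1845 → sum = 12.2204
V_1 = 12.2204 / l_1 = 12.2204 / 0.99 = 12.343838… → 12.344

12.344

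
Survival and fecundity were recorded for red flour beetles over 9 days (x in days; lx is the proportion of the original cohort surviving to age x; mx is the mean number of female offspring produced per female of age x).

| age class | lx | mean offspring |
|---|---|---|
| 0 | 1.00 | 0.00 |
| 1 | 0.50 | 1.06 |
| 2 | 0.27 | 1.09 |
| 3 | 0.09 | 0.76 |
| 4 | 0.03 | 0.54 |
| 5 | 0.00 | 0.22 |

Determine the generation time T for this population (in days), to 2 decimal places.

1.53

lx·mx: 0, 0.53, 0.2943, 0.0684, 0.0162, 0 → R0 = 0.9089
x·lx·mx: 0, 0.53, 0.5886, 0.2052, 0.0648, 0 → Σ = 1.3886
T = 1.3886 / 0.9089 = 1.527781… → 1.53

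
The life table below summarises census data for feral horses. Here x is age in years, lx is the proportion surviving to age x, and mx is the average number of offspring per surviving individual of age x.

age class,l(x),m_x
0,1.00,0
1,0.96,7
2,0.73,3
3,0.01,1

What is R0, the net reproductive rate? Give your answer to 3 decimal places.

8.920

lx·mx by age: 0, 6.72, 2.19, 0.01
R0 = Σ lx·mx = 8.92 → 8.920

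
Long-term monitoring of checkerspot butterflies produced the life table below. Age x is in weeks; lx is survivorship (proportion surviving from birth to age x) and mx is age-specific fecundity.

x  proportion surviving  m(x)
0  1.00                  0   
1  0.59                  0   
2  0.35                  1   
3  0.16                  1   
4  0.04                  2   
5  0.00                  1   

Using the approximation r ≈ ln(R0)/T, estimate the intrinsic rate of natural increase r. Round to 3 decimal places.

R0 = Σ lx·mx = 0 + 0 + 0.35 + 0.16 + 0.08 + 0 = 0.59
Σ x·lx·mx = 1.5; T = 1.5/0.59 = 2.54237…
r ≈ ln(R0)/T = ln(0.59)/2.54237… = -0.20754… → -0.208

-0.208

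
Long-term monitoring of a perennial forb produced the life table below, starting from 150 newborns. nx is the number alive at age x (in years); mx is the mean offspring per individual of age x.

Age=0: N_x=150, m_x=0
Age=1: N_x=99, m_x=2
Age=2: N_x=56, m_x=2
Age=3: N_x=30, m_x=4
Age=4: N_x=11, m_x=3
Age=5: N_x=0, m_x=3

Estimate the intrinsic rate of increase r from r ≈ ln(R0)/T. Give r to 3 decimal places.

0.571

lx = nx/n0 = nx/150: 1, 0.66, 0.37333…, 0.2, 0.07333…, 0
R0 = Σ lx·mx = 0 + 1.32 + 0.74667… + 0.8 + 0.22… + 0 = 3.086667…
Σ x·lx·mx = 6.093333…; T = 6.093333…/3.086667… = 1.97408…
r ≈ ln(R0)/T = ln(3.086667…)/1.97408… = 0.57094… → 0.571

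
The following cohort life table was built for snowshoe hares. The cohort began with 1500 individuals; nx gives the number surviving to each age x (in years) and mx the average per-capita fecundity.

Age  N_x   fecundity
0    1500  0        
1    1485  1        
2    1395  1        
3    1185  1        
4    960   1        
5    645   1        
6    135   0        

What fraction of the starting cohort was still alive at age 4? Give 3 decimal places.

l_4 = n_4/n_0 = 960/1500 = 0.64 → 0.640

0.640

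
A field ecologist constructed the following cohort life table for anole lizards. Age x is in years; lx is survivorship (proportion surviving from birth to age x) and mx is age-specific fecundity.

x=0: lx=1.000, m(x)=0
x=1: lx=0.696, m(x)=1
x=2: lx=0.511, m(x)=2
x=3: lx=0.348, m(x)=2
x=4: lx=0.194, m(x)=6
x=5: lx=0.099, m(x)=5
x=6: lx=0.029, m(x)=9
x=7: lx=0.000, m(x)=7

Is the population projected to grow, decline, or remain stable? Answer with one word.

growing

R0 = Σ lx·mx = 0 + 0.696 + 1.022 + 0.696 + 1.164 + 0.495 + 0.261 + 0 = 4.334
R0 > 1, so the population is growing.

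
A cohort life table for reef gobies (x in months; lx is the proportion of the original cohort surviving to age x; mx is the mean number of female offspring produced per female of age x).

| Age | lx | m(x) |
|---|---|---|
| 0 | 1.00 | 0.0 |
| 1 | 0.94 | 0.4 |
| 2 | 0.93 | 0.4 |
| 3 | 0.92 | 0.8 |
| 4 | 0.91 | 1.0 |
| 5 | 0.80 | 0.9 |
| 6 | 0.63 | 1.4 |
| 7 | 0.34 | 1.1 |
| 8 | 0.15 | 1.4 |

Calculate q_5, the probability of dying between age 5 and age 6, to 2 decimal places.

0.21

q_5 = (l_5 − l_6) / l_5 = (0.8 − 0.63) / 0.8
     = 0.17 / 0.8 = 0.2125 → 0.21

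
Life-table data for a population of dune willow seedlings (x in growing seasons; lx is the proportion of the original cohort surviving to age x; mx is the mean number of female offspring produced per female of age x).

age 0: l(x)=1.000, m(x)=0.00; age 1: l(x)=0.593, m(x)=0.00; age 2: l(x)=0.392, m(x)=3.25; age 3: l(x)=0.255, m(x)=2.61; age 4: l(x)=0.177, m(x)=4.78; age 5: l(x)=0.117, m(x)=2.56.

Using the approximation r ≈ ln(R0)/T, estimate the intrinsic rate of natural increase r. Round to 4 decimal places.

0.3687

R0 = Σ lx·mx = 0 + 0 + 1.274 + 0.66555 + 0.84606 + 0.29952 = 3.08513
Σ x·lx·mx = 9.42649; T = 9.42649/3.08513 = 3.05546…
r ≈ ln(R0)/T = ln(3.08513)/3.05546… = 0.368715… → 0.3687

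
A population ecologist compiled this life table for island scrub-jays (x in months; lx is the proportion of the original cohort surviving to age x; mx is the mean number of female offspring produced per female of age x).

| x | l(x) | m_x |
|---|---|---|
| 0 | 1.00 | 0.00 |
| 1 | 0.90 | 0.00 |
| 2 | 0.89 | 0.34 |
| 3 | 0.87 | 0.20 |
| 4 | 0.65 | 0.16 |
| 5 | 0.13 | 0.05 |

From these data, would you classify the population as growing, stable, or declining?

declining

R0 = Σ lx·mx = 0 + 0 + 0.3026 + 0.174 + 0.104 + 0.0065 = 0.5871
R0 < 1, so the population is declining.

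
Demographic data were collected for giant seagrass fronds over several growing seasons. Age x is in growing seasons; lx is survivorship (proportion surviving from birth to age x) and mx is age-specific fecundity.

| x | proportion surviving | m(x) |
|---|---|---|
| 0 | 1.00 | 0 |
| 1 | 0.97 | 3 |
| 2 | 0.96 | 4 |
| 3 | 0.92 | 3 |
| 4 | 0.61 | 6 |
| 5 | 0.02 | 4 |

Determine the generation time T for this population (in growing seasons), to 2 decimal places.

lx·mx: 0, 2.91, 3.84, 2.76, 3.66, 0.08 → R0 = 13.25
x·lx·mx: 0, 2.91, 7.68, 8.28, 14.64, 0.4 → Σ = 33.91
T = 33.91 / 13.25 = 2.559245… → 2.56

2.56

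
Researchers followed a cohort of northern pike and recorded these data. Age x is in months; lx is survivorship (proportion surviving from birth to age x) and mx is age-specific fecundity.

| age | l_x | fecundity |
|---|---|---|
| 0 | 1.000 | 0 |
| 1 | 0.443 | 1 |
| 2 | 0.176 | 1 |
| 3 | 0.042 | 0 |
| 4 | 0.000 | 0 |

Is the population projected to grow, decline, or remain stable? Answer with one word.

declining

R0 = Σ lx·mx = 0 + 0.443 + 0.176 + 0 + 0 = 0.619
R0 < 1, so the population is declining.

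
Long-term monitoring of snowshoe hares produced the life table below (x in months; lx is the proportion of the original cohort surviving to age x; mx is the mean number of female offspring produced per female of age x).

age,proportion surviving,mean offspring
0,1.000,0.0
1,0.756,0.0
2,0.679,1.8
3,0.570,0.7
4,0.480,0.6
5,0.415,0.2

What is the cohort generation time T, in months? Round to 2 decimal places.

2.61

lx·mx: 0, 0, 1.2222, 0.399, 0.288, 0.083 → R0 = 1.9922
x·lx·mx: 0, 0, 2.4444, 1.197, 1.152, 0.415 → Σ = 5.2084
T = 5.2084 / 1.9922 = 2.614396… → 2.61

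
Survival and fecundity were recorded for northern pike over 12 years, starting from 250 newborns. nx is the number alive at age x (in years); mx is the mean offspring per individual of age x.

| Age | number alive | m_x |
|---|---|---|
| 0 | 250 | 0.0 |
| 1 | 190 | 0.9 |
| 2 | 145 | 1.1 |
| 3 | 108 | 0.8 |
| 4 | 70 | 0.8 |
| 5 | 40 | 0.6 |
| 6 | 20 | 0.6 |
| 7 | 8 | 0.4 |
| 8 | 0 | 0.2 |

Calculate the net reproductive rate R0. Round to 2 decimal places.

2.05

lx = nx/n0 = nx/250: 1, 0.76, 0.58, 0.432, 0.28, 0.16, 0.08, 0.032, 0
lx·mx by age: 0, 0.684, 0.638, 0.3456, 0.224, 0.096, 0.048, 0.0128, 0
R0 = Σ lx·mx = 2.0484 → 2.05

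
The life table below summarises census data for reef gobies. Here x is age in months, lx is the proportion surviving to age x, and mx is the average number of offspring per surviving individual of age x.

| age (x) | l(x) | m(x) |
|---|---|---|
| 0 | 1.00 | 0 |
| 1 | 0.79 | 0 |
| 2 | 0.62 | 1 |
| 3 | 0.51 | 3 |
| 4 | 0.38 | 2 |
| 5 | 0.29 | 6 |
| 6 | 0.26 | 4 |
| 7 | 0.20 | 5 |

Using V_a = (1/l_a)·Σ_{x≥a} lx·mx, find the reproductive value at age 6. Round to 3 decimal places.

lx·mx for x ≥ 6: 1.04, 1 → sum = 2.04
V_6 = 2.04 / l_6 = 2.04 / 0.26 = 7.846154… → 7.846

7.846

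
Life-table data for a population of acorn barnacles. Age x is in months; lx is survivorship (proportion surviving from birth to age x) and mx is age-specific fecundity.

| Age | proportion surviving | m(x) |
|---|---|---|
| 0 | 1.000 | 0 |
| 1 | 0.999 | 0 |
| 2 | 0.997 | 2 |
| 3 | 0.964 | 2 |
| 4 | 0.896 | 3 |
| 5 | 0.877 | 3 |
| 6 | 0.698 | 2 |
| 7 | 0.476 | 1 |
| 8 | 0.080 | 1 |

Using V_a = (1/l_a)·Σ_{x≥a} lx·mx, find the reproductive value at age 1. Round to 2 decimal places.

lx·mx for x ≥ 1: 0, 1.994, 1.928, 2.688, 2.631, 1.396, 0.476, 0.08 → sum = 11.193
V_1 = 11.193 / l_1 = 11.193 / 0.999 = 11.204204… → 11.20

11.20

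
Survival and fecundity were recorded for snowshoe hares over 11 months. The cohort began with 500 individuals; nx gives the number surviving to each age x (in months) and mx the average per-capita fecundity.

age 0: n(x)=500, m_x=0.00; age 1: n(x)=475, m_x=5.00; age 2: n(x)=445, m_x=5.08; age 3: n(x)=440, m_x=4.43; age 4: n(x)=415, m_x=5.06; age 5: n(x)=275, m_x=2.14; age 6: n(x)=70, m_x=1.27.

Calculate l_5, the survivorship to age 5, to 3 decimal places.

l_5 = n_5/n_0 = 275/500 = 0.55 → 0.550

0.550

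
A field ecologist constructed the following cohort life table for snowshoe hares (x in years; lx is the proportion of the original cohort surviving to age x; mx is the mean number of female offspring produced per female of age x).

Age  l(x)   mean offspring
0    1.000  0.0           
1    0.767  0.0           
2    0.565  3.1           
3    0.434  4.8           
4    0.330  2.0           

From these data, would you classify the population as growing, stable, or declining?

growing

R0 = Σ lx·mx = 0 + 0 + 1.7515 + 2.0832 + 0.66 = 4.4947
R0 > 1, so the population is growing.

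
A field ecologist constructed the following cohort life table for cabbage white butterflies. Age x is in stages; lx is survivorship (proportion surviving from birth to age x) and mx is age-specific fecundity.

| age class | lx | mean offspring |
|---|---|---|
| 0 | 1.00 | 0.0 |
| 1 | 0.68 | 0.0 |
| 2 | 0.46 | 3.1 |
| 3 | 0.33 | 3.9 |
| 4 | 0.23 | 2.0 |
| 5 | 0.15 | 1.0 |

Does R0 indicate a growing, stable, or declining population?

R0 = Σ lx·mx = 0 + 0 + 1.426 + 1.287 + 0.46 + 0.15 = 3.323
R0 > 1, so the population is growing.

growing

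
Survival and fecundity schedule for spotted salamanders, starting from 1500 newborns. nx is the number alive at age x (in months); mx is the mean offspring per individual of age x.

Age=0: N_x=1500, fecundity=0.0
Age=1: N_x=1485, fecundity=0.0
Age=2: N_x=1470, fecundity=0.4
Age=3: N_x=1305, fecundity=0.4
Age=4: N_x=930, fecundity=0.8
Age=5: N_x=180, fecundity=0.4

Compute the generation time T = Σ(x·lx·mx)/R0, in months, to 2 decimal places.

3.16

lx = nx/n0 = nx/1500: 1, 0.99, 0.98, 0.87, 0.62, 0.12
lx·mx: 0, 0, 0.392, 0.348, 0.496, 0.048 → R0 = 1.284
x·lx·mx: 0, 0, 0.784, 1.044, 1.984, 0.24 → Σ = 4.052
T = 4.052 / 1.284 = 3.155763… → 3.16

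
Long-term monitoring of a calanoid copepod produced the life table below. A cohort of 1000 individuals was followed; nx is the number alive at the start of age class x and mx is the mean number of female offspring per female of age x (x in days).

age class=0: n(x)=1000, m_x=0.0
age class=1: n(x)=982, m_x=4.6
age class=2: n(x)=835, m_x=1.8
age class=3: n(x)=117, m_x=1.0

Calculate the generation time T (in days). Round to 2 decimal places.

lx = nx/n0 = nx/1000: 1, 0.982, 0.835, 0.117
lx·mx: 0, 4.5172, 1.503, 0.117 → R0 = 6.1372
x·lx·mx: 0, 4.5172, 3.006, 0.351 → Σ = 7.8742
T = 7.8742 / 6.1372 = 1.283028… → 1.28

1.28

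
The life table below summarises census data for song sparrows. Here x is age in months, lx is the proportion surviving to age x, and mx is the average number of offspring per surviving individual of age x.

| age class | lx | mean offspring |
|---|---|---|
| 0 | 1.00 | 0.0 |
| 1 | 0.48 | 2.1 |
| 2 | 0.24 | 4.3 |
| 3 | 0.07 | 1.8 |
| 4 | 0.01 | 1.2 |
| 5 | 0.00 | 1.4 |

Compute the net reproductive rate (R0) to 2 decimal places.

2.18

lx·mx by age: 0, 1.008, 1.032, 0.126, 0.012, 0
R0 = Σ lx·mx = 2.178 → 2.18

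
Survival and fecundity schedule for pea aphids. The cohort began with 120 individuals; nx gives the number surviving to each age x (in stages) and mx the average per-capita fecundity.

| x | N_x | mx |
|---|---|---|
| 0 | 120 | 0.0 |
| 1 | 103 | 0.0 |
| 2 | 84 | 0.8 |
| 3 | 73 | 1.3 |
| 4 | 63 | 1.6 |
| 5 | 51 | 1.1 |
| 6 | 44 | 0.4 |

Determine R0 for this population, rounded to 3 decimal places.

2.805

lx = nx/n0 = nx/120: 1, 0.85833…, 0.7, 0.60833…, 0.525, 0.425, 0.36667…
lx·mx by age: 0, 0, 0.56, 0.790833…, 0.84, 0.4675, 0.146667…
R0 = Σ lx·mx = 2.805… → 2.805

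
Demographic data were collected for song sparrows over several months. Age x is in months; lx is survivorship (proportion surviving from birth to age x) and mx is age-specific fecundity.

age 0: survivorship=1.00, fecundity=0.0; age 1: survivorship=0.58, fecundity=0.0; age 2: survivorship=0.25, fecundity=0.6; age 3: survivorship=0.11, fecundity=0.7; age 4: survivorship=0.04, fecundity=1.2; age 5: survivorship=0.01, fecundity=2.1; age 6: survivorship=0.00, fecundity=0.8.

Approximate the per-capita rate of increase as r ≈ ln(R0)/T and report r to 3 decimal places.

R0 = Σ lx·mx = 0 + 0 + 0.15 + 0.077 + 0.048 + 0.021 + 0 = 0.296
Σ x·lx·mx = 0.828; T = 0.828/0.296 = 2.7973…
r ≈ ln(R0)/T = ln(0.296)/2.7973… = -0.4352… → -0.435

-0.435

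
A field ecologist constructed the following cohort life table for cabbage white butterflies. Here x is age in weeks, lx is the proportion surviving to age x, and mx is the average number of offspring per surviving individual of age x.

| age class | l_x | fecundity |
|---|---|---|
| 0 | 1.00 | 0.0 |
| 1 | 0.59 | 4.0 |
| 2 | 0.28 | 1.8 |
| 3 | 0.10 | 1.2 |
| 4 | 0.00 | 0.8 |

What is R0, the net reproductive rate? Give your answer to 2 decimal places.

2.98

lx·mx by age: 0, 2.36, 0.504, 0.12, 0
R0 = Σ lx·mx = 2.984 → 2.98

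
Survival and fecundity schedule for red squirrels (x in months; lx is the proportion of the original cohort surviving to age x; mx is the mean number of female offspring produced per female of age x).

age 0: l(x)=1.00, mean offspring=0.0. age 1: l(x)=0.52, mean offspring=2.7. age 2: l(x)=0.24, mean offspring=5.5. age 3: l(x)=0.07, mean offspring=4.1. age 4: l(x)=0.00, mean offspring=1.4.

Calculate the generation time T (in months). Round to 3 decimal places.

1.629

lx·mx: 0, 1.404, 1.32, 0.287, 0 → R0 = 3.011
x·lx·mx: 0, 1.404, 2.64, 0.861, 0 → Σ = 4.905
T = 4.905 / 3.011 = 1.629027… → 1.629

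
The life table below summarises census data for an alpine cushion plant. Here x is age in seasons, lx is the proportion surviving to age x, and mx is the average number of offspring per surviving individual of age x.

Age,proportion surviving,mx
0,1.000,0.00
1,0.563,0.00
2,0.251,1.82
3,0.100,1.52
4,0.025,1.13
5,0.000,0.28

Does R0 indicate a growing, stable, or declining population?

declining

R0 = Σ lx·mx = 0 + 0 + 0.45682 + 0.152 + 0.02825 + 0 = 0.63707
R0 < 1, so the population is declining.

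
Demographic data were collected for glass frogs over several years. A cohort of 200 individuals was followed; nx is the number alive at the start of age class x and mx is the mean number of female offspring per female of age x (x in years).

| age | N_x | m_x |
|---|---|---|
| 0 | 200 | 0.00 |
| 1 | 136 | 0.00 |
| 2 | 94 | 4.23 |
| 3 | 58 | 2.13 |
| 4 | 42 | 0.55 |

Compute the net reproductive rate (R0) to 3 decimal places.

lx = nx/n0 = nx/200: 1, 0.68, 0.47, 0.29, 0.21
lx·mx by age: 0, 0, 1.9881, 0.6177, 0.1155
R0 = Σ lx·mx = 2.7213 → 2.721

2.721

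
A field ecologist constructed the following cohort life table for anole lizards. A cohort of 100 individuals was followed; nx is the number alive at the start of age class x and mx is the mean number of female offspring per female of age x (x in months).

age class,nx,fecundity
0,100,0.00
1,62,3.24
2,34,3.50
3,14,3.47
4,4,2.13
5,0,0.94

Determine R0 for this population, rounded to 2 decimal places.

3.77

lx = nx/n0 = nx/100: 1, 0.62, 0.34, 0.14, 0.04, 0
lx·mx by age: 0, 2.0088, 1.19, 0.4858, 0.0852, 0
R0 = Σ lx·mx = 3.7698 → 3.77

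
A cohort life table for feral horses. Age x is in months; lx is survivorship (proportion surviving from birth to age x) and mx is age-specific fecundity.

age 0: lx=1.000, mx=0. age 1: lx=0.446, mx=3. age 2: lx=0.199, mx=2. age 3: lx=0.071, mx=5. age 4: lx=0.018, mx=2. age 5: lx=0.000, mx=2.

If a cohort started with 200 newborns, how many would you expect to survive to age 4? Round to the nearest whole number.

4

Expected survivors = N0 · l_4 = 200 × 0.018 = 3.6 → 4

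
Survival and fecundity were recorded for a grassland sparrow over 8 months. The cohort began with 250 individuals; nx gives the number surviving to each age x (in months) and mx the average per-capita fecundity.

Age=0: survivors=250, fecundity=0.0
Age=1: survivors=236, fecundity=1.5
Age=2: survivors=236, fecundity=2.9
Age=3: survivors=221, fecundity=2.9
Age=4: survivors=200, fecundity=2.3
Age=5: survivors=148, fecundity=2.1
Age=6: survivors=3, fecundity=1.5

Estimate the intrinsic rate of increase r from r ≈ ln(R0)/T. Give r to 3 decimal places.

0.793

lx = nx/n0 = nx/250: 1, 0.944, 0.944, 0.884, 0.8, 0.592, 0.012
R0 = Σ lx·mx = 0 + 1.416 + 2.7376 + 2.5636 + 1.84 + 1.2432 + 0.018 = 9.8184
Σ x·lx·mx = 28.266; T = 28.266/9.8184 = 2.87888…
r ≈ ln(R0)/T = ln(9.8184)/2.87888… = 0.79345… → 0.793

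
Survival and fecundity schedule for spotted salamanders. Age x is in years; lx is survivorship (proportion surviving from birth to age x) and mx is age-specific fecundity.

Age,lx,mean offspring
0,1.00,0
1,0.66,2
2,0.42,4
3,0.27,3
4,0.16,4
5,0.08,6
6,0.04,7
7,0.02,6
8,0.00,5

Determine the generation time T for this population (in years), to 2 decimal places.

2.74

lx·mx: 0, 1.32, 1.68, 0.81, 0.64, 0.48, 0.28, 0.12, 0 → R0 = 5.33
x·lx·mx: 0, 1.32, 3.36, 2.43, 2.56, 2.4, 1.68, 0.84, 0 → Σ = 14.59
T = 14.59 / 5.33 = 2.737336… → 2.74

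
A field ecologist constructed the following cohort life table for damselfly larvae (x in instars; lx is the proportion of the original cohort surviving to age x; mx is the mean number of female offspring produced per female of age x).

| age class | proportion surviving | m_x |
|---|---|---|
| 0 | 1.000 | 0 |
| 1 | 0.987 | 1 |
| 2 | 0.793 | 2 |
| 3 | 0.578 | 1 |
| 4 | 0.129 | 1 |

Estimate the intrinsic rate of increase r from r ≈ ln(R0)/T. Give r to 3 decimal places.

R0 = Σ lx·mx = 0 + 0.987 + 1.586 + 0.578 + 0.129 = 3.28
Σ x·lx·mx = 6.409; T = 6.409/3.28 = 1.95396…
r ≈ ln(R0)/T = ln(3.28)/1.95396… = 0.60791… → 0.608

0.608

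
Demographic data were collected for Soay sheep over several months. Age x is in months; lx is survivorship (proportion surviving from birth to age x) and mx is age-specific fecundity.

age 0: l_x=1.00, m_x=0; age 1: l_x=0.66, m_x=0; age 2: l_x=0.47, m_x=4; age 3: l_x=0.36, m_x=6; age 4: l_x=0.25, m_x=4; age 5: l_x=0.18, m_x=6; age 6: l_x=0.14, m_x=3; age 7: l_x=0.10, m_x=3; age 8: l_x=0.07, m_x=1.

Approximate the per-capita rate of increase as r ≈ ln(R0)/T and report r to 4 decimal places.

0.5381

R0 = Σ lx·mx = 0 + 0 + 1.88 + 2.16 + 1 + 1.08 + 0.42 + 0.3 + 0.07 = 6.91
Σ x·lx·mx = 24.82; T = 24.82/6.91 = 3.5919…
r ≈ ln(R0)/T = ln(6.91)/3.5919… = 0.538147… → 0.5381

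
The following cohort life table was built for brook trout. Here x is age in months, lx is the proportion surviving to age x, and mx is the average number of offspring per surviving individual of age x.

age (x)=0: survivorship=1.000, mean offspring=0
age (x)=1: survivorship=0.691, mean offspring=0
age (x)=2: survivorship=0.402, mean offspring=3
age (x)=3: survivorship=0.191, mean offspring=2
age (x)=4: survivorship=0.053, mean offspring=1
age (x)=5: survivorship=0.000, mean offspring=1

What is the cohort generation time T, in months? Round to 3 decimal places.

2.297

lx·mx: 0, 0, 1.206, 0.382, 0.053, 0 → R0 = 1.641
x·lx·mx: 0, 0, 2.412, 1.146, 0.212, 0 → Σ = 3.77
T = 3.77 / 1.641 = 2.29738… → 2.297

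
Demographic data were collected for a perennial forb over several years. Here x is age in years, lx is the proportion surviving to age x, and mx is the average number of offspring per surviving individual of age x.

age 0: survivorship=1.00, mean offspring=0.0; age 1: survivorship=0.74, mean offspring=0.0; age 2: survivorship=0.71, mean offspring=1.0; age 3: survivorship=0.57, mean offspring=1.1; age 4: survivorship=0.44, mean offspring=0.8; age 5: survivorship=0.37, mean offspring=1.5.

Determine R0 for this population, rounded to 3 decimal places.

2.244

lx·mx by age: 0, 0, 0.71, 0.627, 0.352, 0.555
R0 = Σ lx·mx = 2.244 → 2.244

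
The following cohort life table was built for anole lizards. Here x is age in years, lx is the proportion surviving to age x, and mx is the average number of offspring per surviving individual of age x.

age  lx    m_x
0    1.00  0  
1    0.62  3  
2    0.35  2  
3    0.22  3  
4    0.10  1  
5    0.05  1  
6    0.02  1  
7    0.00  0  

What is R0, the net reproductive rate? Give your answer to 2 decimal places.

lx·mx by age: 0, 1.86, 0.7, 0.66, 0.1, 0.05, 0.02, 0
R0 = Σ lx·mx = 3.39 → 3.39

3.39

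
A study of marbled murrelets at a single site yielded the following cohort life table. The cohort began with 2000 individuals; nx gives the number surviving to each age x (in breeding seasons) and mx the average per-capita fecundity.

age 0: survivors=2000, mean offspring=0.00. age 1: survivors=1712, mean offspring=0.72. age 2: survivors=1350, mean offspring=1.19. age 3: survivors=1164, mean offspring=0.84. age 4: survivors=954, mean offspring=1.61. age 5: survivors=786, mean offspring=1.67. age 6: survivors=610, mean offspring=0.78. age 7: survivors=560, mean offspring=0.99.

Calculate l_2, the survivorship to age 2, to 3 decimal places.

0.675

l_2 = n_2/n_0 = 1350/2000 = 0.675 → 0.675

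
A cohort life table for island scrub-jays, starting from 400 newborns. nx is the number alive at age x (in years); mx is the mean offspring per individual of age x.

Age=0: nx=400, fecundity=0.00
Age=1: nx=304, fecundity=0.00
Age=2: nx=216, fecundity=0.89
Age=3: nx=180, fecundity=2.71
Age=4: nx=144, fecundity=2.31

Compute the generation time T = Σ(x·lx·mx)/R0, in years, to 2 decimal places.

3.14

lx = nx/n0 = nx/400: 1, 0.76, 0.54, 0.45, 0.36
lx·mx: 0, 0, 0.4806, 1.2195, 0.8316 → R0 = 2.5317
x·lx·mx: 0, 0, 0.9612, 3.6585, 3.3264 → Σ = 7.9461
T = 7.9461 / 2.5317 = 3.138642… → 3.14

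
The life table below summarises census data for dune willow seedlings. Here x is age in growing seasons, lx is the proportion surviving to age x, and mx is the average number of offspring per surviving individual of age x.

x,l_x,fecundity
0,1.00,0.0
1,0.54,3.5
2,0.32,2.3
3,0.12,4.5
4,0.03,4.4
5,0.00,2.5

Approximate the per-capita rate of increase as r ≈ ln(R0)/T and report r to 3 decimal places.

R0 = Σ lx·mx = 0 + 1.89 + 0.736 + 0.54 + 0.132 + 0 = 3.298
Σ x·lx·mx = 5.51; T = 5.51/3.298 = 1.67071…
r ≈ ln(R0)/T = ln(3.298)/1.67071… = 0.71426… → 0.714

0.714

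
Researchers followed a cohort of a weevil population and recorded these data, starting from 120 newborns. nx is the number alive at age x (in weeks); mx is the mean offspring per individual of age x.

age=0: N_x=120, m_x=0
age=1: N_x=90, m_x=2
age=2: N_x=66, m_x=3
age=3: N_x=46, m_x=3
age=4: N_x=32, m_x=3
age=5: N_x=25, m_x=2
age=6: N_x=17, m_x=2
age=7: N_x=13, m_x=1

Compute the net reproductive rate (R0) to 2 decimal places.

lx = nx/n0 = nx/120: 1, 0.75, 0.55, 0.38333…, 0.26667…, 0.20833…, 0.14167…, 0.10833…
lx·mx by age: 0, 1.5, 1.65, 1.15…, 0.8…, 0.416667…, 0.283333…, 0.108333…
R0 = Σ lx·mx = 5.908333… → 5.91

5.91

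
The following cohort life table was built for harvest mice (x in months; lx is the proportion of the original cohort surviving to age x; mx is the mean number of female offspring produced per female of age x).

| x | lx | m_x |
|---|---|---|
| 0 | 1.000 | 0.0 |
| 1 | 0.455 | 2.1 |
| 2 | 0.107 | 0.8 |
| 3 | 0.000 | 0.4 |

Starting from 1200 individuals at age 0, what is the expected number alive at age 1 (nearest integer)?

Expected survivors = N0 · l_1 = 1200 × 0.455 = 546 → 546

546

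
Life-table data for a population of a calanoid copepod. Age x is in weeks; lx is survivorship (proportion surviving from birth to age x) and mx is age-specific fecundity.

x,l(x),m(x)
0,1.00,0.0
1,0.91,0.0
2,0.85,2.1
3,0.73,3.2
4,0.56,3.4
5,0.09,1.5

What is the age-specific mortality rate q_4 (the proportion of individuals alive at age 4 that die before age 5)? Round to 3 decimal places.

0.839

q_4 = (l_4 − l_5) / l_4 = (0.56 − 0.09) / 0.56
     = 0.47 / 0.56 = 0.839286… → 0.839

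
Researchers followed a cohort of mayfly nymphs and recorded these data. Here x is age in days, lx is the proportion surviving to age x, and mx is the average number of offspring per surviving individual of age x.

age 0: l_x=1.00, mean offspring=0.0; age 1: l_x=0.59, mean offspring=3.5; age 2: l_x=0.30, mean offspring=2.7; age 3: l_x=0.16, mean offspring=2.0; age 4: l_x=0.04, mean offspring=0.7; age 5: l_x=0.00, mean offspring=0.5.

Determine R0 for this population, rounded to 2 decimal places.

3.22

lx·mx by age: 0, 2.065, 0.81, 0.32, 0.028, 0
R0 = Σ lx·mx = 3.223 → 3.22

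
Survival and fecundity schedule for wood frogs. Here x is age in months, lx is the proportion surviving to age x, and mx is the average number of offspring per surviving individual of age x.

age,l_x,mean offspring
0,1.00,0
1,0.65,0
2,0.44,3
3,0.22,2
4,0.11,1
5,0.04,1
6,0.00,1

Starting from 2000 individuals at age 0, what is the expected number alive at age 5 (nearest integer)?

Expected survivors = N0 · l_5 = 2000 × 0.04 = 80 → 80

80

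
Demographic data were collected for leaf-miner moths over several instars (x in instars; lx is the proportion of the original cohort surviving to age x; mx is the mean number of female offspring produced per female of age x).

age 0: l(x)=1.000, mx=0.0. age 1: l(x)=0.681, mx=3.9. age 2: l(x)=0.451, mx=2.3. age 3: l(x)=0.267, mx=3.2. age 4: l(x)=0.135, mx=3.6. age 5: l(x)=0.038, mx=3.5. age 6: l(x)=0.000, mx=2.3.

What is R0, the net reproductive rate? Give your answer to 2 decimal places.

lx·mx by age: 0, 2.6559, 1.0373, 0.8544, 0.486, 0.133, 0
R0 = Σ lx·mx = 5.1666 → 5.17

5.17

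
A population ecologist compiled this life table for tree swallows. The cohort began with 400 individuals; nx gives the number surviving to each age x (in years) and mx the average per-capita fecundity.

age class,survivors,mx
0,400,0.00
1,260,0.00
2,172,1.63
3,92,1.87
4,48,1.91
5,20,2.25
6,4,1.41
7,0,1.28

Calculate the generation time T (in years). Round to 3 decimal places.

2.863

lx = nx/n0 = nx/400: 1, 0.65, 0.43, 0.23, 0.12, 0.05, 0.01, 0
lx·mx: 0, 0, 0.7009, 0.4301, 0.2292, 0.1125, 0.0141, 0 → R0 = 1.4868
x·lx·mx: 0, 0, 1.4018, 1.2903, 0.9168, 0.5625, 0.0846, 0 → Σ = 4.256
T = 4.256 / 1.4868 = 2.862524… → 2.863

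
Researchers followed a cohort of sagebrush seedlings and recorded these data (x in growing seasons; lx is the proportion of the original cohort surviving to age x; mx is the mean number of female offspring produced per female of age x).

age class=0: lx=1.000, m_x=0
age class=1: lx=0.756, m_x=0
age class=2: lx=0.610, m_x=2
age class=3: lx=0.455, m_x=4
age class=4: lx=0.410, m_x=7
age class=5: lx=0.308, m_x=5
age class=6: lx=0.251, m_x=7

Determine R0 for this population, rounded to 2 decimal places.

9.21

lx·mx by age: 0, 0, 1.22, 1.82, 2.87, 1.54, 1.757
R0 = Σ lx·mx = 9.207 → 9.21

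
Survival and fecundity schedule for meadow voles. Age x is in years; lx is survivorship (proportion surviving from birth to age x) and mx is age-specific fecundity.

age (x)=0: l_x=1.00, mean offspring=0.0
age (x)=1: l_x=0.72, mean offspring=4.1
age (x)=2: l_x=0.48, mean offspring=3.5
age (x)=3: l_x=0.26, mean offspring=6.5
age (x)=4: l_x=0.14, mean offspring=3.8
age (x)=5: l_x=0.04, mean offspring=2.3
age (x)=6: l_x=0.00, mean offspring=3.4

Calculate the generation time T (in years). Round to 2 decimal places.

lx·mx: 0, 2.952, 1.68, 1.69, 0.532, 0.092, 0 → R0 = 6.946
x·lx·mx: 0, 2.952, 3.36, 5.07, 2.128, 0.46, 0 → Σ = 13.97
T = 13.97 / 6.946 = 2.011229… → 2.01

2.01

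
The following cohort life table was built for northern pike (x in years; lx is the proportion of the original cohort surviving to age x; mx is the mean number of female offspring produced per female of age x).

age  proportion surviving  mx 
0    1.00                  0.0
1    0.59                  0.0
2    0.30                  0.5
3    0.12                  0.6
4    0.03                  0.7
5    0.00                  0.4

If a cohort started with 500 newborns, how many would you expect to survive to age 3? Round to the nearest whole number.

60

Expected survivors = N0 · l_3 = 500 × 0.12 = 60 → 60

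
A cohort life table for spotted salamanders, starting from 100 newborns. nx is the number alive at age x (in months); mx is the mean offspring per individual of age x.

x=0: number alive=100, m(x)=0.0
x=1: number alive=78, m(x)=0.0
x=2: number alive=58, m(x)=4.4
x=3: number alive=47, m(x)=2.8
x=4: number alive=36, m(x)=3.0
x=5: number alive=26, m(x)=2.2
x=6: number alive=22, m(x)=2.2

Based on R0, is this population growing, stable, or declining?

growing

lx = nx/n0 = nx/100: 1, 0.78, 0.58, 0.47, 0.36, 0.26, 0.22
R0 = Σ lx·mx = 0 + 0 + 2.552 + 1.316 + 1.08 + 0.572 + 0.484 = 6.004
R0 > 1, so the population is growing.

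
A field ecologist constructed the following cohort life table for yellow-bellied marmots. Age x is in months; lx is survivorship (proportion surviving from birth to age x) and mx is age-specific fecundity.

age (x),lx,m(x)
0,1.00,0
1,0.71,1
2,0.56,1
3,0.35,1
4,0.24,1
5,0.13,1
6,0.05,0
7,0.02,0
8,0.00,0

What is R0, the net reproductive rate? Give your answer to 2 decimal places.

1.99

lx·mx by age: 0, 0.71, 0.56, 0.35, 0.24, 0.13, 0, 0, 0
R0 = Σ lx·mx = 1.99 → 1.99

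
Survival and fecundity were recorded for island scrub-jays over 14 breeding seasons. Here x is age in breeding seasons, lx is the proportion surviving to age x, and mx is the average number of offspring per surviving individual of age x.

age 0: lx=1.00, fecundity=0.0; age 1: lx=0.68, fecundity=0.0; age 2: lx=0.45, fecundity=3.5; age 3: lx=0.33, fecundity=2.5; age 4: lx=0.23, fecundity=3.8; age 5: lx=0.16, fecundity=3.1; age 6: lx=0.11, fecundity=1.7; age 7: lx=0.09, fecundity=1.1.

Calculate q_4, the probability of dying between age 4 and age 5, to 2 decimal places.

q_4 = (l_4 − l_5) / l_4 = (0.23 − 0.16) / 0.23
     = 0.07 / 0.23 = 0.304348… → 0.30

0.30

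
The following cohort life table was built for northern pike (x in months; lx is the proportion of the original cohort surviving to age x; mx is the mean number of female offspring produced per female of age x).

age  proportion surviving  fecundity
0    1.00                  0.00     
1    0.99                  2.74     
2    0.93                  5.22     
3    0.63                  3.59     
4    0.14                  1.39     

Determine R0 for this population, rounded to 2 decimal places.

lx·mx by age: 0, 2.7126, 4.8546, 2.2617, 0.1946
R0 = Σ lx·mx = 10.0235 → 10.02

10.02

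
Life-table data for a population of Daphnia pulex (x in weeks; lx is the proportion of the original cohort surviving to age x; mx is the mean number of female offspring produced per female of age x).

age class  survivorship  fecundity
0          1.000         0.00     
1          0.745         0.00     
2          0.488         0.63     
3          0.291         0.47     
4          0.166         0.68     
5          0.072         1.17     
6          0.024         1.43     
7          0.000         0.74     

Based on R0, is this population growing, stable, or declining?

R0 = Σ lx·mx = 0 + 0 + 0.30744 + 0.13677 + 0.11288 + 0.08424 + 0.03432 + 0 = 0.67565
R0 < 1, so the population is declining.

declining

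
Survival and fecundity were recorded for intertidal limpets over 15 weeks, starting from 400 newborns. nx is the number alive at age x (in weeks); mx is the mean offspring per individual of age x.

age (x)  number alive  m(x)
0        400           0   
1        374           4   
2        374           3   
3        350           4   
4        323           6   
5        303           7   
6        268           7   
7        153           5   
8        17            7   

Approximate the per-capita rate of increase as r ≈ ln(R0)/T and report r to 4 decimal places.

0.8152

lx = nx/n0 = nx/400: 1, 0.935, 0.935, 0.875, 0.8075, 0.7575, 0.67, 0.3825, 0.0425
R0 = Σ lx·mx = 0 + 3.74 + 2.805 + 3.5 + 4.845 + 5.3025 + 4.69 + 1.9125 + 0.2975 = 27.0925
Σ x·lx·mx = 109.65; T = 109.65/27.0925 = 4.04725…
r ≈ ln(R0)/T = ln(27.0925)/4.04725… = 0.815186… → 0.8152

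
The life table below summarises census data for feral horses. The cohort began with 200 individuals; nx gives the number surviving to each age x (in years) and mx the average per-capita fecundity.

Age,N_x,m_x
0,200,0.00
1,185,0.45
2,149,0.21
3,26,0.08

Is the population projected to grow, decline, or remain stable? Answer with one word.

declining

lx = nx/n0 = nx/200: 1, 0.925, 0.745, 0.13
R0 = Σ lx·mx = 0 + 0.41625 + 0.15645 + 0.0104 = 0.5831
R0 < 1, so the population is declining.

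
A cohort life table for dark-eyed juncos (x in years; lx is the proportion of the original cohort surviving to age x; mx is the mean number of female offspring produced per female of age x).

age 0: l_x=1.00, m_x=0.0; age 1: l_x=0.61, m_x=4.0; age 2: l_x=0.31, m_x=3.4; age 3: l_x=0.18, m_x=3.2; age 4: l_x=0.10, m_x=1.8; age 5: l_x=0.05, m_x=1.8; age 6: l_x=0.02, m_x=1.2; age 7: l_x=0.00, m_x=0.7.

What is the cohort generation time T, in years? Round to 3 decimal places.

1.739

lx·mx: 0, 2.44, 1.054, 0.576, 0.18, 0.09, 0.024, 0 → R0 = 4.364
x·lx·mx: 0, 2.44, 2.108, 1.728, 0.72, 0.45, 0.144, 0 → Σ = 7.59
T = 7.59 / 4.364 = 1.73923… → 1.739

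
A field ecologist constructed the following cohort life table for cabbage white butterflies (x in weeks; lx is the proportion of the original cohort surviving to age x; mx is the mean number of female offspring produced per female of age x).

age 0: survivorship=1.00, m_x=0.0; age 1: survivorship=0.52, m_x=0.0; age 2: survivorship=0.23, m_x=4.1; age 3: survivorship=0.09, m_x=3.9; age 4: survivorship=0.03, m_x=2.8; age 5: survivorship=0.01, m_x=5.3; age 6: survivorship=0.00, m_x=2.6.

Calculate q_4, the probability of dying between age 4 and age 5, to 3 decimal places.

0.667

q_4 = (l_4 − l_5) / l_4 = (0.03 − 0.01) / 0.03
     = 0.02 / 0.03 = 0.666667… → 0.667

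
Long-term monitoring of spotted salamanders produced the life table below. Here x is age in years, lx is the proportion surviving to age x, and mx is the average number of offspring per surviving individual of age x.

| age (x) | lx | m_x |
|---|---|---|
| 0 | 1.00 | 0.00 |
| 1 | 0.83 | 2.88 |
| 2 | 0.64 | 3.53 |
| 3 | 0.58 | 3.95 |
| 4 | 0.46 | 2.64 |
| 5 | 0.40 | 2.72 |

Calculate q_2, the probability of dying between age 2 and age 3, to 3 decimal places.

0.094

q_2 = (l_2 − l_3) / l_2 = (0.64 − 0.58) / 0.64
     = 0.06 / 0.64 = 0.09375 → 0.094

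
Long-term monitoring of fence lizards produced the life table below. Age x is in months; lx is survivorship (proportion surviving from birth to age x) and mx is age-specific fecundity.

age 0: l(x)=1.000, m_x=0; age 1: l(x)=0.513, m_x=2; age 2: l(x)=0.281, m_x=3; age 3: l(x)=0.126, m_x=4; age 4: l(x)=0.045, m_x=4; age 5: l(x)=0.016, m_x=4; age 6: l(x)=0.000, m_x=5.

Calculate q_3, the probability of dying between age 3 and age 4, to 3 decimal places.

0.643

q_3 = (l_3 − l_4) / l_3 = (0.126 − 0.045) / 0.126
     = 0.081 / 0.126 = 0.642857… → 0.643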